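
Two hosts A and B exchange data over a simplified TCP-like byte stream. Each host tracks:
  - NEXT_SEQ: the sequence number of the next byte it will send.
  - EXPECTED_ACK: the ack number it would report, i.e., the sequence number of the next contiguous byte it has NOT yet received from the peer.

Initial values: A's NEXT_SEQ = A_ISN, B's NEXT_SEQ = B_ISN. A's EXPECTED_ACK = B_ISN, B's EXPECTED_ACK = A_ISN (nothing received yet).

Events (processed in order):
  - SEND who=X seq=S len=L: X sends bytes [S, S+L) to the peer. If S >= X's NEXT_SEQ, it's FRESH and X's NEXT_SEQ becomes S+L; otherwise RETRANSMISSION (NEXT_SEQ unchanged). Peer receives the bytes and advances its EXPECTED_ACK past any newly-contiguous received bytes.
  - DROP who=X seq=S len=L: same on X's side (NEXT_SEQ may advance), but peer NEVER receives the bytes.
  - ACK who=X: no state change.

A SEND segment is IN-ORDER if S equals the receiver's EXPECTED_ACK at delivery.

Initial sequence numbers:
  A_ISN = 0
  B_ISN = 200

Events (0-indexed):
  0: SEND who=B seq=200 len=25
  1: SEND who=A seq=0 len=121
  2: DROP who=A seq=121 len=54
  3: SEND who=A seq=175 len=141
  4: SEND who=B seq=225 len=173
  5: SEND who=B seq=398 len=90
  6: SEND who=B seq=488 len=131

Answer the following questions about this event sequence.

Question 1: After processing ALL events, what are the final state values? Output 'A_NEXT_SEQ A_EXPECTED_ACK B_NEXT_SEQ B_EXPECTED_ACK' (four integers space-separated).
After event 0: A_seq=0 A_ack=225 B_seq=225 B_ack=0
After event 1: A_seq=121 A_ack=225 B_seq=225 B_ack=121
After event 2: A_seq=175 A_ack=225 B_seq=225 B_ack=121
After event 3: A_seq=316 A_ack=225 B_seq=225 B_ack=121
After event 4: A_seq=316 A_ack=398 B_seq=398 B_ack=121
After event 5: A_seq=316 A_ack=488 B_seq=488 B_ack=121
After event 6: A_seq=316 A_ack=619 B_seq=619 B_ack=121

Answer: 316 619 619 121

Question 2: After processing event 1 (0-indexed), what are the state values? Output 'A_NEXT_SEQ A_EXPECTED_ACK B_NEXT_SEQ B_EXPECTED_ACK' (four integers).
After event 0: A_seq=0 A_ack=225 B_seq=225 B_ack=0
After event 1: A_seq=121 A_ack=225 B_seq=225 B_ack=121

121 225 225 121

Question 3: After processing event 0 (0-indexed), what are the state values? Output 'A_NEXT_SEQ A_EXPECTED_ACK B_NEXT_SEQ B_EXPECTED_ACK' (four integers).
After event 0: A_seq=0 A_ack=225 B_seq=225 B_ack=0

0 225 225 0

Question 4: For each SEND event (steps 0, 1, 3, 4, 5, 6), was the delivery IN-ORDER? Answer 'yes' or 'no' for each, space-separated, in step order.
Step 0: SEND seq=200 -> in-order
Step 1: SEND seq=0 -> in-order
Step 3: SEND seq=175 -> out-of-order
Step 4: SEND seq=225 -> in-order
Step 5: SEND seq=398 -> in-order
Step 6: SEND seq=488 -> in-order

Answer: yes yes no yes yes yes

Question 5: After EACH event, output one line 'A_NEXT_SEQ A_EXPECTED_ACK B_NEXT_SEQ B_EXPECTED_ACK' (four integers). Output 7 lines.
0 225 225 0
121 225 225 121
175 225 225 121
316 225 225 121
316 398 398 121
316 488 488 121
316 619 619 121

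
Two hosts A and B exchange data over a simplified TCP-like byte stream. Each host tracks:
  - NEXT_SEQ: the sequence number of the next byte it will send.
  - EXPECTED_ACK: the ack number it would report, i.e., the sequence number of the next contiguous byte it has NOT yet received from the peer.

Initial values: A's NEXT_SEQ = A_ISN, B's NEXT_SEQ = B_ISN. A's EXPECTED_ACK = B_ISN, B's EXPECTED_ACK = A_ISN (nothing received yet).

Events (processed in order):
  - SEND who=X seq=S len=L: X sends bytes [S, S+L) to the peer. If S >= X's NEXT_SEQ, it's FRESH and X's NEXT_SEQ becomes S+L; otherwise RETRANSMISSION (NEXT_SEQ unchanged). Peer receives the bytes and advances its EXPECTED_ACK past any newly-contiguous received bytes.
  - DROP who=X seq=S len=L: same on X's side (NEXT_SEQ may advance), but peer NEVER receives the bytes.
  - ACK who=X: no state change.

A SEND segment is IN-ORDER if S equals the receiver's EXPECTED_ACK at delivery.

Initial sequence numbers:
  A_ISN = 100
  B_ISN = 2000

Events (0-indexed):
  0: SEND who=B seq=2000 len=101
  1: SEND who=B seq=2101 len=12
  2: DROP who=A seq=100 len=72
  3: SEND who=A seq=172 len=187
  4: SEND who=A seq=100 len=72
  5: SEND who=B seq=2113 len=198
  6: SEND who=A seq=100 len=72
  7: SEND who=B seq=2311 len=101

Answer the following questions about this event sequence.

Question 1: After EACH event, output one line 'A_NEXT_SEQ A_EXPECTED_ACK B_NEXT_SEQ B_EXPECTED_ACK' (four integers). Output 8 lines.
100 2101 2101 100
100 2113 2113 100
172 2113 2113 100
359 2113 2113 100
359 2113 2113 359
359 2311 2311 359
359 2311 2311 359
359 2412 2412 359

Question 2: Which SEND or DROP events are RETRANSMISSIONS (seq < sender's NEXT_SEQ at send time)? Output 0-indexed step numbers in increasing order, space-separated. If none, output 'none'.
Answer: 4 6

Derivation:
Step 0: SEND seq=2000 -> fresh
Step 1: SEND seq=2101 -> fresh
Step 2: DROP seq=100 -> fresh
Step 3: SEND seq=172 -> fresh
Step 4: SEND seq=100 -> retransmit
Step 5: SEND seq=2113 -> fresh
Step 6: SEND seq=100 -> retransmit
Step 7: SEND seq=2311 -> fresh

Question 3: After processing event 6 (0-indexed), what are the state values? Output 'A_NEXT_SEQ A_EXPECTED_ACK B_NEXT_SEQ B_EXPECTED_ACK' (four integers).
After event 0: A_seq=100 A_ack=2101 B_seq=2101 B_ack=100
After event 1: A_seq=100 A_ack=2113 B_seq=2113 B_ack=100
After event 2: A_seq=172 A_ack=2113 B_seq=2113 B_ack=100
After event 3: A_seq=359 A_ack=2113 B_seq=2113 B_ack=100
After event 4: A_seq=359 A_ack=2113 B_seq=2113 B_ack=359
After event 5: A_seq=359 A_ack=2311 B_seq=2311 B_ack=359
After event 6: A_seq=359 A_ack=2311 B_seq=2311 B_ack=359

359 2311 2311 359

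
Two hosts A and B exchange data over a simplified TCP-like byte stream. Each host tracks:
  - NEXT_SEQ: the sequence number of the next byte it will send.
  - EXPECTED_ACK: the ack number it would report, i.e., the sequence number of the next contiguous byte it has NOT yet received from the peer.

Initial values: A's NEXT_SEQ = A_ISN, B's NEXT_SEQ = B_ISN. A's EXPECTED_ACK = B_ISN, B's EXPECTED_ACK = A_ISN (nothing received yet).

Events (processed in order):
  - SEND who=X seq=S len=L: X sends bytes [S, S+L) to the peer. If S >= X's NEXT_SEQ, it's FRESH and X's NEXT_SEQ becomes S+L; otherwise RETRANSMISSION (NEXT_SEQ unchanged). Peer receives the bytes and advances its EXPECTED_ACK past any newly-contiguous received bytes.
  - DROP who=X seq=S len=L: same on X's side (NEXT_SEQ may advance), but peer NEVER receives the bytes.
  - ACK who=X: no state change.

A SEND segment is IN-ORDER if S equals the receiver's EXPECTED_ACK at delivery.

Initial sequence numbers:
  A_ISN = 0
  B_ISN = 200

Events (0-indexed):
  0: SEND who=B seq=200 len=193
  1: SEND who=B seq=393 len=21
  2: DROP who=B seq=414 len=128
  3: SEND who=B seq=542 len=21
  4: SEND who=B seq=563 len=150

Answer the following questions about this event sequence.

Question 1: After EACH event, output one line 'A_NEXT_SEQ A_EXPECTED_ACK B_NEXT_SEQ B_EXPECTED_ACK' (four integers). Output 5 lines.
0 393 393 0
0 414 414 0
0 414 542 0
0 414 563 0
0 414 713 0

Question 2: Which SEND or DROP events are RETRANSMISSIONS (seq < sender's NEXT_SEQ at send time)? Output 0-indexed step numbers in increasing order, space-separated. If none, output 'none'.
Answer: none

Derivation:
Step 0: SEND seq=200 -> fresh
Step 1: SEND seq=393 -> fresh
Step 2: DROP seq=414 -> fresh
Step 3: SEND seq=542 -> fresh
Step 4: SEND seq=563 -> fresh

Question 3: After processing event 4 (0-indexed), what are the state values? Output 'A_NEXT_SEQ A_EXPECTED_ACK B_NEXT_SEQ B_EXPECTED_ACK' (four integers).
After event 0: A_seq=0 A_ack=393 B_seq=393 B_ack=0
After event 1: A_seq=0 A_ack=414 B_seq=414 B_ack=0
After event 2: A_seq=0 A_ack=414 B_seq=542 B_ack=0
After event 3: A_seq=0 A_ack=414 B_seq=563 B_ack=0
After event 4: A_seq=0 A_ack=414 B_seq=713 B_ack=0

0 414 713 0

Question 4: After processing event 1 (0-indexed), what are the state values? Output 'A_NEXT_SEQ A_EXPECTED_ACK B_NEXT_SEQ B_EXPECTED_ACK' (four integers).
After event 0: A_seq=0 A_ack=393 B_seq=393 B_ack=0
After event 1: A_seq=0 A_ack=414 B_seq=414 B_ack=0

0 414 414 0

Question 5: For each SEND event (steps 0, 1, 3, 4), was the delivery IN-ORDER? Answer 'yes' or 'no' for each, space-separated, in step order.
Step 0: SEND seq=200 -> in-order
Step 1: SEND seq=393 -> in-order
Step 3: SEND seq=542 -> out-of-order
Step 4: SEND seq=563 -> out-of-order

Answer: yes yes no no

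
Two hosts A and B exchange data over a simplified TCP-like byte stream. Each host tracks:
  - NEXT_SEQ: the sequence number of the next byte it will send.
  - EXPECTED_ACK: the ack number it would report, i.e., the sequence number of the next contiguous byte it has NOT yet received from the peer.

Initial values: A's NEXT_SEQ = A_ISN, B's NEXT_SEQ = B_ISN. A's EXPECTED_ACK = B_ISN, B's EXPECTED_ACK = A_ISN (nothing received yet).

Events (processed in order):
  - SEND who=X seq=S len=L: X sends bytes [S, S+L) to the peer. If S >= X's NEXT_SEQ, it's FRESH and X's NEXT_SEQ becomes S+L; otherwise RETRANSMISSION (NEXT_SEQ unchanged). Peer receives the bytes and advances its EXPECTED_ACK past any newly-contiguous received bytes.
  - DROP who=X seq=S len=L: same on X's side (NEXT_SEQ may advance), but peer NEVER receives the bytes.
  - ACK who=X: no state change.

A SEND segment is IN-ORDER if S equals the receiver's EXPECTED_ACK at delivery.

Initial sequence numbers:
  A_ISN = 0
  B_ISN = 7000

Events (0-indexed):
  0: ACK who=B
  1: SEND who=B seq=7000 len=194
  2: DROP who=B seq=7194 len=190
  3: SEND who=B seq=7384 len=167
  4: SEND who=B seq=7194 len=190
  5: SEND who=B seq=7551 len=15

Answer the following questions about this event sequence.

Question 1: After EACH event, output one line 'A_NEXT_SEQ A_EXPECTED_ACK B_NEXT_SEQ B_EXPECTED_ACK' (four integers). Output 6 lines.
0 7000 7000 0
0 7194 7194 0
0 7194 7384 0
0 7194 7551 0
0 7551 7551 0
0 7566 7566 0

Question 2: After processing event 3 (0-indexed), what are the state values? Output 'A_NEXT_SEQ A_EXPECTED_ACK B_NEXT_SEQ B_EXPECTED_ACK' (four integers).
After event 0: A_seq=0 A_ack=7000 B_seq=7000 B_ack=0
After event 1: A_seq=0 A_ack=7194 B_seq=7194 B_ack=0
After event 2: A_seq=0 A_ack=7194 B_seq=7384 B_ack=0
After event 3: A_seq=0 A_ack=7194 B_seq=7551 B_ack=0

0 7194 7551 0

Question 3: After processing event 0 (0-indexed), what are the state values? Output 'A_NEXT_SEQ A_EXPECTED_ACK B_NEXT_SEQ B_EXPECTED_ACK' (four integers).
After event 0: A_seq=0 A_ack=7000 B_seq=7000 B_ack=0

0 7000 7000 0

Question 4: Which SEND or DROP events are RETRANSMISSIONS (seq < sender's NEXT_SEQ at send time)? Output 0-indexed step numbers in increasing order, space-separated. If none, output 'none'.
Answer: 4

Derivation:
Step 1: SEND seq=7000 -> fresh
Step 2: DROP seq=7194 -> fresh
Step 3: SEND seq=7384 -> fresh
Step 4: SEND seq=7194 -> retransmit
Step 5: SEND seq=7551 -> fresh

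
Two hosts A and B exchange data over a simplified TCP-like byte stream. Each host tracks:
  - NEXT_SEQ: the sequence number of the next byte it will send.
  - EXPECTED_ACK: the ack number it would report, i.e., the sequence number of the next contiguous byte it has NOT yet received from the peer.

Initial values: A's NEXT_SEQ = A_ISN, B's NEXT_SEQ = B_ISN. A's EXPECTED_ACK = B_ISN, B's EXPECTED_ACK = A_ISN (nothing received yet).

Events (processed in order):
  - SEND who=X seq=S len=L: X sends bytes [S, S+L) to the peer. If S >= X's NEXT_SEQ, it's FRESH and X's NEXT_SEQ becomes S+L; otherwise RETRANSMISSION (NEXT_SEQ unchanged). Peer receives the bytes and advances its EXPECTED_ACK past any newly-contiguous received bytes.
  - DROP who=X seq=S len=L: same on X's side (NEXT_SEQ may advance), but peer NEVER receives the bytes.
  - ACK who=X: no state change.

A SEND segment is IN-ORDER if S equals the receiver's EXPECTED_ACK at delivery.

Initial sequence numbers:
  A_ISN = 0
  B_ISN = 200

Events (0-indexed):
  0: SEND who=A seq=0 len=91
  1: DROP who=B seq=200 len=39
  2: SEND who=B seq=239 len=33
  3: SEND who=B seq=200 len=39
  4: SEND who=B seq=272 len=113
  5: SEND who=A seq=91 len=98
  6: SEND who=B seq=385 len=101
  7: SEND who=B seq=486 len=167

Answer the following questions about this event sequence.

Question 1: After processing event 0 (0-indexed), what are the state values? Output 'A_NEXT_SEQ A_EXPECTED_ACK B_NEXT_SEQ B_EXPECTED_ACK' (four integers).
After event 0: A_seq=91 A_ack=200 B_seq=200 B_ack=91

91 200 200 91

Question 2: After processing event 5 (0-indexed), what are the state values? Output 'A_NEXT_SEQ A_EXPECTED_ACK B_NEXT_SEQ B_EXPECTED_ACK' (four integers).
After event 0: A_seq=91 A_ack=200 B_seq=200 B_ack=91
After event 1: A_seq=91 A_ack=200 B_seq=239 B_ack=91
After event 2: A_seq=91 A_ack=200 B_seq=272 B_ack=91
After event 3: A_seq=91 A_ack=272 B_seq=272 B_ack=91
After event 4: A_seq=91 A_ack=385 B_seq=385 B_ack=91
After event 5: A_seq=189 A_ack=385 B_seq=385 B_ack=189

189 385 385 189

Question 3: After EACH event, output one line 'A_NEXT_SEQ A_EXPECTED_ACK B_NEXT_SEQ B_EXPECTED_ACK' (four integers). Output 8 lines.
91 200 200 91
91 200 239 91
91 200 272 91
91 272 272 91
91 385 385 91
189 385 385 189
189 486 486 189
189 653 653 189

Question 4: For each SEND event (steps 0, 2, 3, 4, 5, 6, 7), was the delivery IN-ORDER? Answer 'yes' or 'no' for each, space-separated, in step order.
Step 0: SEND seq=0 -> in-order
Step 2: SEND seq=239 -> out-of-order
Step 3: SEND seq=200 -> in-order
Step 4: SEND seq=272 -> in-order
Step 5: SEND seq=91 -> in-order
Step 6: SEND seq=385 -> in-order
Step 7: SEND seq=486 -> in-order

Answer: yes no yes yes yes yes yes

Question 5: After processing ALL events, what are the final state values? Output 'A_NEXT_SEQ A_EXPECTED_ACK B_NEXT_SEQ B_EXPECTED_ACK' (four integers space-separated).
After event 0: A_seq=91 A_ack=200 B_seq=200 B_ack=91
After event 1: A_seq=91 A_ack=200 B_seq=239 B_ack=91
After event 2: A_seq=91 A_ack=200 B_seq=272 B_ack=91
After event 3: A_seq=91 A_ack=272 B_seq=272 B_ack=91
After event 4: A_seq=91 A_ack=385 B_seq=385 B_ack=91
After event 5: A_seq=189 A_ack=385 B_seq=385 B_ack=189
After event 6: A_seq=189 A_ack=486 B_seq=486 B_ack=189
After event 7: A_seq=189 A_ack=653 B_seq=653 B_ack=189

Answer: 189 653 653 189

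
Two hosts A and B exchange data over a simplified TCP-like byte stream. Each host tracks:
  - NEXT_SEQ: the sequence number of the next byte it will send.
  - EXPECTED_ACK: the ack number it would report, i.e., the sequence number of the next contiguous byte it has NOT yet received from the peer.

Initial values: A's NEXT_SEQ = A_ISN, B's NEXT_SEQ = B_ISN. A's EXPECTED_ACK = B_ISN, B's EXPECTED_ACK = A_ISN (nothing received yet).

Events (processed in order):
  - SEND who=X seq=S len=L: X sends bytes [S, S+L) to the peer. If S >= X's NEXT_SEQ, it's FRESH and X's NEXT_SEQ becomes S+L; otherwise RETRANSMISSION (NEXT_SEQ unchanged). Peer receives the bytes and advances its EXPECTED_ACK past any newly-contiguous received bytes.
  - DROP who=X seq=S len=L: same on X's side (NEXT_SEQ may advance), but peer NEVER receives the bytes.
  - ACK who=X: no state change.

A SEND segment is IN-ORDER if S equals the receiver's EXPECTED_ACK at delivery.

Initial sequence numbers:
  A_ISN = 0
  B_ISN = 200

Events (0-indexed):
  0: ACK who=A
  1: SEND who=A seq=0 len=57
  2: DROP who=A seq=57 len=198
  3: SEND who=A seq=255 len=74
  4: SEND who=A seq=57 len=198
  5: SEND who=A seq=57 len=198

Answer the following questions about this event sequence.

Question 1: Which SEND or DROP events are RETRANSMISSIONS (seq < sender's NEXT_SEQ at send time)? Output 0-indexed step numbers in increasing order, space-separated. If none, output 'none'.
Answer: 4 5

Derivation:
Step 1: SEND seq=0 -> fresh
Step 2: DROP seq=57 -> fresh
Step 3: SEND seq=255 -> fresh
Step 4: SEND seq=57 -> retransmit
Step 5: SEND seq=57 -> retransmit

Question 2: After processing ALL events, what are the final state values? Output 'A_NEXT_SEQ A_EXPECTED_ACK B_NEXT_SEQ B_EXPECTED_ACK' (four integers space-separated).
After event 0: A_seq=0 A_ack=200 B_seq=200 B_ack=0
After event 1: A_seq=57 A_ack=200 B_seq=200 B_ack=57
After event 2: A_seq=255 A_ack=200 B_seq=200 B_ack=57
After event 3: A_seq=329 A_ack=200 B_seq=200 B_ack=57
After event 4: A_seq=329 A_ack=200 B_seq=200 B_ack=329
After event 5: A_seq=329 A_ack=200 B_seq=200 B_ack=329

Answer: 329 200 200 329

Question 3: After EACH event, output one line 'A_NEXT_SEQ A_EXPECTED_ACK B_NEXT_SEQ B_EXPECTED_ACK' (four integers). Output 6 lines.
0 200 200 0
57 200 200 57
255 200 200 57
329 200 200 57
329 200 200 329
329 200 200 329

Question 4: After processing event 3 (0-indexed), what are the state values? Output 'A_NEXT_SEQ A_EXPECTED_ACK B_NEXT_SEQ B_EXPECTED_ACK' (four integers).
After event 0: A_seq=0 A_ack=200 B_seq=200 B_ack=0
After event 1: A_seq=57 A_ack=200 B_seq=200 B_ack=57
After event 2: A_seq=255 A_ack=200 B_seq=200 B_ack=57
After event 3: A_seq=329 A_ack=200 B_seq=200 B_ack=57

329 200 200 57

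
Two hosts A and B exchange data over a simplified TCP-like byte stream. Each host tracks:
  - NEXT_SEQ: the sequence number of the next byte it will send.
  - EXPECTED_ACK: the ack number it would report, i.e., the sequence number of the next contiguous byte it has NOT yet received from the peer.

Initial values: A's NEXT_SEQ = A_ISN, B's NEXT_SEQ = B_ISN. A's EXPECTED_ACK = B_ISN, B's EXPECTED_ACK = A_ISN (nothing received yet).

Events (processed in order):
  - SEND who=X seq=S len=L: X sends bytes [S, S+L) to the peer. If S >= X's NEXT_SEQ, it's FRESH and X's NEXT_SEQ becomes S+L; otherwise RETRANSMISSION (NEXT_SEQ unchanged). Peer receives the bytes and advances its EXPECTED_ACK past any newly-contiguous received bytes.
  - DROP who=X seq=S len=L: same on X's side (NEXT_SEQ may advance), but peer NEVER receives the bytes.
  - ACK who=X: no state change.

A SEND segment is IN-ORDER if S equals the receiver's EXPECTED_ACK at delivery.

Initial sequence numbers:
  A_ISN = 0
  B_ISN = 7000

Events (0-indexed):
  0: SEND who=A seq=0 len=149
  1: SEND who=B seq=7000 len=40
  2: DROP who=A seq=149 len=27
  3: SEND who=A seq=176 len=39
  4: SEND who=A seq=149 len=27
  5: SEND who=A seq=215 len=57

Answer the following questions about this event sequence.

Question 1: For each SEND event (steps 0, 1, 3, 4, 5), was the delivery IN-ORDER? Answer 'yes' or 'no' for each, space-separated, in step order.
Step 0: SEND seq=0 -> in-order
Step 1: SEND seq=7000 -> in-order
Step 3: SEND seq=176 -> out-of-order
Step 4: SEND seq=149 -> in-order
Step 5: SEND seq=215 -> in-order

Answer: yes yes no yes yes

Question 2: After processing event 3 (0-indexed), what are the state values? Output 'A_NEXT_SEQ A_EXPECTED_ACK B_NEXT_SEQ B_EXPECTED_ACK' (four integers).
After event 0: A_seq=149 A_ack=7000 B_seq=7000 B_ack=149
After event 1: A_seq=149 A_ack=7040 B_seq=7040 B_ack=149
After event 2: A_seq=176 A_ack=7040 B_seq=7040 B_ack=149
After event 3: A_seq=215 A_ack=7040 B_seq=7040 B_ack=149

215 7040 7040 149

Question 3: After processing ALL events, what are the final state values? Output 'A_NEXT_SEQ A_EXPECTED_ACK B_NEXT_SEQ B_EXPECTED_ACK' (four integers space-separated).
After event 0: A_seq=149 A_ack=7000 B_seq=7000 B_ack=149
After event 1: A_seq=149 A_ack=7040 B_seq=7040 B_ack=149
After event 2: A_seq=176 A_ack=7040 B_seq=7040 B_ack=149
After event 3: A_seq=215 A_ack=7040 B_seq=7040 B_ack=149
After event 4: A_seq=215 A_ack=7040 B_seq=7040 B_ack=215
After event 5: A_seq=272 A_ack=7040 B_seq=7040 B_ack=272

Answer: 272 7040 7040 272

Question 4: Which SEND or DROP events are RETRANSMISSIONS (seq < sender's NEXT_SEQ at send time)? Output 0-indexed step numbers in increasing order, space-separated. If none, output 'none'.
Answer: 4

Derivation:
Step 0: SEND seq=0 -> fresh
Step 1: SEND seq=7000 -> fresh
Step 2: DROP seq=149 -> fresh
Step 3: SEND seq=176 -> fresh
Step 4: SEND seq=149 -> retransmit
Step 5: SEND seq=215 -> fresh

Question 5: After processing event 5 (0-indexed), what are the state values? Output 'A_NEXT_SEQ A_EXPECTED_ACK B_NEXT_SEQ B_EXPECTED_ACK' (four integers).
After event 0: A_seq=149 A_ack=7000 B_seq=7000 B_ack=149
After event 1: A_seq=149 A_ack=7040 B_seq=7040 B_ack=149
After event 2: A_seq=176 A_ack=7040 B_seq=7040 B_ack=149
After event 3: A_seq=215 A_ack=7040 B_seq=7040 B_ack=149
After event 4: A_seq=215 A_ack=7040 B_seq=7040 B_ack=215
After event 5: A_seq=272 A_ack=7040 B_seq=7040 B_ack=272

272 7040 7040 272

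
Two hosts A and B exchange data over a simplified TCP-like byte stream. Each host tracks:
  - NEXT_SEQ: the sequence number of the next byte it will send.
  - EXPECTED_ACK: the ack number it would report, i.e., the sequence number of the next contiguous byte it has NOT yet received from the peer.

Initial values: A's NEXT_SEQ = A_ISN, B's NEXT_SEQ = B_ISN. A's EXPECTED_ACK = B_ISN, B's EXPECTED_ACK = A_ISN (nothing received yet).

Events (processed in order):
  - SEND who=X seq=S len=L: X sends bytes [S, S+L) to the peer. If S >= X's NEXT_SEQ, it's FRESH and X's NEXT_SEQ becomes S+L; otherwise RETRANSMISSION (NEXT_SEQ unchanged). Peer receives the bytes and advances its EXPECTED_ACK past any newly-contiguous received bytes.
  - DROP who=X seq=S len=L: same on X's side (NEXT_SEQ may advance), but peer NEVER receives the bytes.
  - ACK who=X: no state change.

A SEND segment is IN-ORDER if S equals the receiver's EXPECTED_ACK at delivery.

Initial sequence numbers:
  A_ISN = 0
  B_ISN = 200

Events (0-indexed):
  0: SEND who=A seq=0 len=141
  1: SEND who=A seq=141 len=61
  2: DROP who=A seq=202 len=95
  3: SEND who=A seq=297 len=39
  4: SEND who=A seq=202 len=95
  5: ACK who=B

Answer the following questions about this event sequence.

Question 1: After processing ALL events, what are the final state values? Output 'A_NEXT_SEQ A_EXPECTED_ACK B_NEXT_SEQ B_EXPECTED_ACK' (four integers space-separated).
Answer: 336 200 200 336

Derivation:
After event 0: A_seq=141 A_ack=200 B_seq=200 B_ack=141
After event 1: A_seq=202 A_ack=200 B_seq=200 B_ack=202
After event 2: A_seq=297 A_ack=200 B_seq=200 B_ack=202
After event 3: A_seq=336 A_ack=200 B_seq=200 B_ack=202
After event 4: A_seq=336 A_ack=200 B_seq=200 B_ack=336
After event 5: A_seq=336 A_ack=200 B_seq=200 B_ack=336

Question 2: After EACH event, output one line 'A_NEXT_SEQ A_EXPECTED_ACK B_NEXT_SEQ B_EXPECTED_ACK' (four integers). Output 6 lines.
141 200 200 141
202 200 200 202
297 200 200 202
336 200 200 202
336 200 200 336
336 200 200 336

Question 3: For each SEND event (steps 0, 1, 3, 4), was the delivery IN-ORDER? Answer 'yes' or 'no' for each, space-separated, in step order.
Answer: yes yes no yes

Derivation:
Step 0: SEND seq=0 -> in-order
Step 1: SEND seq=141 -> in-order
Step 3: SEND seq=297 -> out-of-order
Step 4: SEND seq=202 -> in-order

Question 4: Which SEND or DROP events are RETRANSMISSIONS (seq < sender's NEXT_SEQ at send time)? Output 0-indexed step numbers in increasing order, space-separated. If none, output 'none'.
Answer: 4

Derivation:
Step 0: SEND seq=0 -> fresh
Step 1: SEND seq=141 -> fresh
Step 2: DROP seq=202 -> fresh
Step 3: SEND seq=297 -> fresh
Step 4: SEND seq=202 -> retransmit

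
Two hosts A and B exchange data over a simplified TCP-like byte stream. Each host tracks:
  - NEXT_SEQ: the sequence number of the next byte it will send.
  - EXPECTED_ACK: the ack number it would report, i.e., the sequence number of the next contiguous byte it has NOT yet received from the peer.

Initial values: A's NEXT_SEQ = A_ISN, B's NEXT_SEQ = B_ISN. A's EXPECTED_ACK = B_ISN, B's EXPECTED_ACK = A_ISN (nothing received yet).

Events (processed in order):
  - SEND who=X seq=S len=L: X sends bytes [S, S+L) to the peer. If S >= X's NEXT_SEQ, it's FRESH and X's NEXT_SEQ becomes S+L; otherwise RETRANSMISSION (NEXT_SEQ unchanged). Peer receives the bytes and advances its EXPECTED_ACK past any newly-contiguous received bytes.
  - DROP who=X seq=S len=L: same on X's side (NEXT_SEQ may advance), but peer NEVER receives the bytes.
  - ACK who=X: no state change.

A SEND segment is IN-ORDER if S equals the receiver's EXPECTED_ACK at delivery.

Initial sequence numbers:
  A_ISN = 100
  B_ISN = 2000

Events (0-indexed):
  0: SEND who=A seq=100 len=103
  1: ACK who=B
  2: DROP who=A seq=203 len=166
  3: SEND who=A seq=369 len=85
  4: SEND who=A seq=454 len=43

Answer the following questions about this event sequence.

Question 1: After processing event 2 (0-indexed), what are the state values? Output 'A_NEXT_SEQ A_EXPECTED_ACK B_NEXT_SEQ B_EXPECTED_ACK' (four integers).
After event 0: A_seq=203 A_ack=2000 B_seq=2000 B_ack=203
After event 1: A_seq=203 A_ack=2000 B_seq=2000 B_ack=203
After event 2: A_seq=369 A_ack=2000 B_seq=2000 B_ack=203

369 2000 2000 203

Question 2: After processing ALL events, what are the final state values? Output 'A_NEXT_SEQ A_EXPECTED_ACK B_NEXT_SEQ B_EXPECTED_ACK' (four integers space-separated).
After event 0: A_seq=203 A_ack=2000 B_seq=2000 B_ack=203
After event 1: A_seq=203 A_ack=2000 B_seq=2000 B_ack=203
After event 2: A_seq=369 A_ack=2000 B_seq=2000 B_ack=203
After event 3: A_seq=454 A_ack=2000 B_seq=2000 B_ack=203
After event 4: A_seq=497 A_ack=2000 B_seq=2000 B_ack=203

Answer: 497 2000 2000 203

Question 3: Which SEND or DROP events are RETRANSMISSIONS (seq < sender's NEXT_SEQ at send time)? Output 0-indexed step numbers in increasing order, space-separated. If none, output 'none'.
Step 0: SEND seq=100 -> fresh
Step 2: DROP seq=203 -> fresh
Step 3: SEND seq=369 -> fresh
Step 4: SEND seq=454 -> fresh

Answer: none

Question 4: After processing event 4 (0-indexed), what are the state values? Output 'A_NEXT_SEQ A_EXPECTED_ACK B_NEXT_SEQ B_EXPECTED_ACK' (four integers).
After event 0: A_seq=203 A_ack=2000 B_seq=2000 B_ack=203
After event 1: A_seq=203 A_ack=2000 B_seq=2000 B_ack=203
After event 2: A_seq=369 A_ack=2000 B_seq=2000 B_ack=203
After event 3: A_seq=454 A_ack=2000 B_seq=2000 B_ack=203
After event 4: A_seq=497 A_ack=2000 B_seq=2000 B_ack=203

497 2000 2000 203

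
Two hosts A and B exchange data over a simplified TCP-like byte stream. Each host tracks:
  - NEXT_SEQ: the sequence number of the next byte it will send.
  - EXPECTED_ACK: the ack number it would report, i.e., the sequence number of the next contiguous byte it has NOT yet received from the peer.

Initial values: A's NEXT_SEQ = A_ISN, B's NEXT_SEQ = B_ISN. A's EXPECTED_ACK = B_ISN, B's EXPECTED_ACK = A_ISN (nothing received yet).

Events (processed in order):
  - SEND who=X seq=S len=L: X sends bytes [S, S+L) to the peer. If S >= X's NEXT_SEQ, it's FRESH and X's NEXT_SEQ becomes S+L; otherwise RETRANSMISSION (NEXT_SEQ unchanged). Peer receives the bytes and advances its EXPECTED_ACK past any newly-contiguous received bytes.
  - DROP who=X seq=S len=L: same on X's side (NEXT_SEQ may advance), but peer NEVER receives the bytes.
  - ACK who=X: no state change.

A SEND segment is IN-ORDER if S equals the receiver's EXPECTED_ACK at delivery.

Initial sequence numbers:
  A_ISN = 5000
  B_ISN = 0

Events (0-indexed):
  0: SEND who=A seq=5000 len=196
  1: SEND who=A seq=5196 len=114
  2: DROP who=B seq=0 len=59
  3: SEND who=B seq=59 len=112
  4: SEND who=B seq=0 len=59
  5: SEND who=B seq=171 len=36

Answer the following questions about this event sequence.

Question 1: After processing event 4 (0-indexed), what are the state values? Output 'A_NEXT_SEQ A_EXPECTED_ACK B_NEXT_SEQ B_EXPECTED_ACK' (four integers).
After event 0: A_seq=5196 A_ack=0 B_seq=0 B_ack=5196
After event 1: A_seq=5310 A_ack=0 B_seq=0 B_ack=5310
After event 2: A_seq=5310 A_ack=0 B_seq=59 B_ack=5310
After event 3: A_seq=5310 A_ack=0 B_seq=171 B_ack=5310
After event 4: A_seq=5310 A_ack=171 B_seq=171 B_ack=5310

5310 171 171 5310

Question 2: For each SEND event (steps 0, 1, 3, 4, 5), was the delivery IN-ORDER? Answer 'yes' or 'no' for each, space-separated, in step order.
Step 0: SEND seq=5000 -> in-order
Step 1: SEND seq=5196 -> in-order
Step 3: SEND seq=59 -> out-of-order
Step 4: SEND seq=0 -> in-order
Step 5: SEND seq=171 -> in-order

Answer: yes yes no yes yes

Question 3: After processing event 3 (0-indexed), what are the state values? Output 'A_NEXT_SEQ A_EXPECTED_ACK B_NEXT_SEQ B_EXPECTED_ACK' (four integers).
After event 0: A_seq=5196 A_ack=0 B_seq=0 B_ack=5196
After event 1: A_seq=5310 A_ack=0 B_seq=0 B_ack=5310
After event 2: A_seq=5310 A_ack=0 B_seq=59 B_ack=5310
After event 3: A_seq=5310 A_ack=0 B_seq=171 B_ack=5310

5310 0 171 5310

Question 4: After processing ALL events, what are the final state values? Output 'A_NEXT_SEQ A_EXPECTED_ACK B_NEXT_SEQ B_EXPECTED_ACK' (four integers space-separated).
After event 0: A_seq=5196 A_ack=0 B_seq=0 B_ack=5196
After event 1: A_seq=5310 A_ack=0 B_seq=0 B_ack=5310
After event 2: A_seq=5310 A_ack=0 B_seq=59 B_ack=5310
After event 3: A_seq=5310 A_ack=0 B_seq=171 B_ack=5310
After event 4: A_seq=5310 A_ack=171 B_seq=171 B_ack=5310
After event 5: A_seq=5310 A_ack=207 B_seq=207 B_ack=5310

Answer: 5310 207 207 5310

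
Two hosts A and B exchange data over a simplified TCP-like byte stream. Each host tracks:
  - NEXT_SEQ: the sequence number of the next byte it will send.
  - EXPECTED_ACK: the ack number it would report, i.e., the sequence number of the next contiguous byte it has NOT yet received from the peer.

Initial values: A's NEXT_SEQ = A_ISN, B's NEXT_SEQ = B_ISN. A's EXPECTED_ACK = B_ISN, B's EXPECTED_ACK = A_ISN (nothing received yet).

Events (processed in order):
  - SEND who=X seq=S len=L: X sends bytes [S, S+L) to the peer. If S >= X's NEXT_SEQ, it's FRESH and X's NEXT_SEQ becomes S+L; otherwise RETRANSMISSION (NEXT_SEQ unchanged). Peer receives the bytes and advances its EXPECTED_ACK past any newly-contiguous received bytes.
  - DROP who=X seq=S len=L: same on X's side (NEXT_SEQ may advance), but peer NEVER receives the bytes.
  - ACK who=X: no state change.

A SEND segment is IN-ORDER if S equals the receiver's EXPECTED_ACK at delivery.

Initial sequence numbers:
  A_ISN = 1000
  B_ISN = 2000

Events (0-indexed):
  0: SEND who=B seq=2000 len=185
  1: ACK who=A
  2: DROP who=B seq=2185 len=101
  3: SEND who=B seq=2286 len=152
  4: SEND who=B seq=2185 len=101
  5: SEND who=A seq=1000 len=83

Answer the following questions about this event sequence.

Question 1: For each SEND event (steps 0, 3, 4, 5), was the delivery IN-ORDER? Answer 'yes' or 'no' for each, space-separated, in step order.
Answer: yes no yes yes

Derivation:
Step 0: SEND seq=2000 -> in-order
Step 3: SEND seq=2286 -> out-of-order
Step 4: SEND seq=2185 -> in-order
Step 5: SEND seq=1000 -> in-order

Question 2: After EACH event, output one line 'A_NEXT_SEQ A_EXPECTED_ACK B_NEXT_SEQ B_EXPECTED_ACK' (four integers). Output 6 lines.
1000 2185 2185 1000
1000 2185 2185 1000
1000 2185 2286 1000
1000 2185 2438 1000
1000 2438 2438 1000
1083 2438 2438 1083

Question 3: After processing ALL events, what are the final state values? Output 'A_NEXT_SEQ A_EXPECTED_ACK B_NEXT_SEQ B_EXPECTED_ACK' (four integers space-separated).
Answer: 1083 2438 2438 1083

Derivation:
After event 0: A_seq=1000 A_ack=2185 B_seq=2185 B_ack=1000
After event 1: A_seq=1000 A_ack=2185 B_seq=2185 B_ack=1000
After event 2: A_seq=1000 A_ack=2185 B_seq=2286 B_ack=1000
After event 3: A_seq=1000 A_ack=2185 B_seq=2438 B_ack=1000
After event 4: A_seq=1000 A_ack=2438 B_seq=2438 B_ack=1000
After event 5: A_seq=1083 A_ack=2438 B_seq=2438 B_ack=1083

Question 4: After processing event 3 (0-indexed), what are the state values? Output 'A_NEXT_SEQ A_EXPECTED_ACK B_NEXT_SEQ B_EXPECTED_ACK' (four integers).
After event 0: A_seq=1000 A_ack=2185 B_seq=2185 B_ack=1000
After event 1: A_seq=1000 A_ack=2185 B_seq=2185 B_ack=1000
After event 2: A_seq=1000 A_ack=2185 B_seq=2286 B_ack=1000
After event 3: A_seq=1000 A_ack=2185 B_seq=2438 B_ack=1000

1000 2185 2438 1000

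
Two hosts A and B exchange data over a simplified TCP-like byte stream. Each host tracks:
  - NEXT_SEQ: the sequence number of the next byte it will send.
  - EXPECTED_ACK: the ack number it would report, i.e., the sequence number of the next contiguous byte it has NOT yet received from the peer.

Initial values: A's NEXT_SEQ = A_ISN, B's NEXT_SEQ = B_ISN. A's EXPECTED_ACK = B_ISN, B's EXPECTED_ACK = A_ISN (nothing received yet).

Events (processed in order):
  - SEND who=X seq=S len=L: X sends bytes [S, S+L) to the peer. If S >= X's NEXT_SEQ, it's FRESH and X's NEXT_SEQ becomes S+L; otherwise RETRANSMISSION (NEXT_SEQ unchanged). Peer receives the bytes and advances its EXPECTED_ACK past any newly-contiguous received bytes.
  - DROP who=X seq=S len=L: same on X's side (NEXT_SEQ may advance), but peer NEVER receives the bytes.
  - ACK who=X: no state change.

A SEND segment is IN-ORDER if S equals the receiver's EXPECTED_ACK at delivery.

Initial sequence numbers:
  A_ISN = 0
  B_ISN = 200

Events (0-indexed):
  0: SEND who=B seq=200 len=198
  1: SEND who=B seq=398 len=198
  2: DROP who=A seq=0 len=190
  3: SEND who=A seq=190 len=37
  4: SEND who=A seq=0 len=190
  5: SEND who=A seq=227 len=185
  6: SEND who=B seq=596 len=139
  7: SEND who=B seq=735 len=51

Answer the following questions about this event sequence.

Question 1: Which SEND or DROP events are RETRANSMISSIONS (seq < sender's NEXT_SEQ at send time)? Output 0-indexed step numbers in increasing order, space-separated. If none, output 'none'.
Step 0: SEND seq=200 -> fresh
Step 1: SEND seq=398 -> fresh
Step 2: DROP seq=0 -> fresh
Step 3: SEND seq=190 -> fresh
Step 4: SEND seq=0 -> retransmit
Step 5: SEND seq=227 -> fresh
Step 6: SEND seq=596 -> fresh
Step 7: SEND seq=735 -> fresh

Answer: 4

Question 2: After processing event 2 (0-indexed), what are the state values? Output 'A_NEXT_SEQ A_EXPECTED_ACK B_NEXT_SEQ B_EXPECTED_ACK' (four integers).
After event 0: A_seq=0 A_ack=398 B_seq=398 B_ack=0
After event 1: A_seq=0 A_ack=596 B_seq=596 B_ack=0
After event 2: A_seq=190 A_ack=596 B_seq=596 B_ack=0

190 596 596 0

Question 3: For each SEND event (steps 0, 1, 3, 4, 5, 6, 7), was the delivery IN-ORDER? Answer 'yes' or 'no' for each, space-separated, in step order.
Step 0: SEND seq=200 -> in-order
Step 1: SEND seq=398 -> in-order
Step 3: SEND seq=190 -> out-of-order
Step 4: SEND seq=0 -> in-order
Step 5: SEND seq=227 -> in-order
Step 6: SEND seq=596 -> in-order
Step 7: SEND seq=735 -> in-order

Answer: yes yes no yes yes yes yes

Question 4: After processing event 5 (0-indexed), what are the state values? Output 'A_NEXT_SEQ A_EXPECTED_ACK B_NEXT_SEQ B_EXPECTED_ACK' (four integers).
After event 0: A_seq=0 A_ack=398 B_seq=398 B_ack=0
After event 1: A_seq=0 A_ack=596 B_seq=596 B_ack=0
After event 2: A_seq=190 A_ack=596 B_seq=596 B_ack=0
After event 3: A_seq=227 A_ack=596 B_seq=596 B_ack=0
After event 4: A_seq=227 A_ack=596 B_seq=596 B_ack=227
After event 5: A_seq=412 A_ack=596 B_seq=596 B_ack=412

412 596 596 412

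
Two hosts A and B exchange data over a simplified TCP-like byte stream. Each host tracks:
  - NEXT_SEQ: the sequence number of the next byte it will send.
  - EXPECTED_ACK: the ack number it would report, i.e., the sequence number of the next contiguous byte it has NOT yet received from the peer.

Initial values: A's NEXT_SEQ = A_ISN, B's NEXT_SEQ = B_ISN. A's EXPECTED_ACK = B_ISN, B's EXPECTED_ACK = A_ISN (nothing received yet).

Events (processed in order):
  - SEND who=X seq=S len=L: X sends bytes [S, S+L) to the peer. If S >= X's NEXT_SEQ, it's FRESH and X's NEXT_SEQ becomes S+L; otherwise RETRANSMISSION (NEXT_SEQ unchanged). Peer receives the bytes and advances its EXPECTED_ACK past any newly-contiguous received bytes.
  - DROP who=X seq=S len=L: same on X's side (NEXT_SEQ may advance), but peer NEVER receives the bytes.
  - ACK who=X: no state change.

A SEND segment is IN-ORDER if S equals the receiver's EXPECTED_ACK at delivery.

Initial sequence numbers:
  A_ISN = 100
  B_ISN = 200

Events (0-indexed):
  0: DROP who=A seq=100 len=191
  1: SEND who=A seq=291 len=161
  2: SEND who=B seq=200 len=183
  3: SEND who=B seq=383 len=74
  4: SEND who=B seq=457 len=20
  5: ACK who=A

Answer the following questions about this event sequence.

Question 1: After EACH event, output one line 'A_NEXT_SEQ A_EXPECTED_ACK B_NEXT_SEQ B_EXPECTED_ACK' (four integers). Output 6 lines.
291 200 200 100
452 200 200 100
452 383 383 100
452 457 457 100
452 477 477 100
452 477 477 100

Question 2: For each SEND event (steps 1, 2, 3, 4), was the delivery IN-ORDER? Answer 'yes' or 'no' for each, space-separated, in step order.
Step 1: SEND seq=291 -> out-of-order
Step 2: SEND seq=200 -> in-order
Step 3: SEND seq=383 -> in-order
Step 4: SEND seq=457 -> in-order

Answer: no yes yes yes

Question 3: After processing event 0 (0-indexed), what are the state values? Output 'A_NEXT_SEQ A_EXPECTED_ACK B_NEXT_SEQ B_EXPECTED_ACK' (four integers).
After event 0: A_seq=291 A_ack=200 B_seq=200 B_ack=100

291 200 200 100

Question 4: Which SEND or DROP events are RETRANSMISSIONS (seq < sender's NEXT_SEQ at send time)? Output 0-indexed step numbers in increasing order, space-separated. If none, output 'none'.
Answer: none

Derivation:
Step 0: DROP seq=100 -> fresh
Step 1: SEND seq=291 -> fresh
Step 2: SEND seq=200 -> fresh
Step 3: SEND seq=383 -> fresh
Step 4: SEND seq=457 -> fresh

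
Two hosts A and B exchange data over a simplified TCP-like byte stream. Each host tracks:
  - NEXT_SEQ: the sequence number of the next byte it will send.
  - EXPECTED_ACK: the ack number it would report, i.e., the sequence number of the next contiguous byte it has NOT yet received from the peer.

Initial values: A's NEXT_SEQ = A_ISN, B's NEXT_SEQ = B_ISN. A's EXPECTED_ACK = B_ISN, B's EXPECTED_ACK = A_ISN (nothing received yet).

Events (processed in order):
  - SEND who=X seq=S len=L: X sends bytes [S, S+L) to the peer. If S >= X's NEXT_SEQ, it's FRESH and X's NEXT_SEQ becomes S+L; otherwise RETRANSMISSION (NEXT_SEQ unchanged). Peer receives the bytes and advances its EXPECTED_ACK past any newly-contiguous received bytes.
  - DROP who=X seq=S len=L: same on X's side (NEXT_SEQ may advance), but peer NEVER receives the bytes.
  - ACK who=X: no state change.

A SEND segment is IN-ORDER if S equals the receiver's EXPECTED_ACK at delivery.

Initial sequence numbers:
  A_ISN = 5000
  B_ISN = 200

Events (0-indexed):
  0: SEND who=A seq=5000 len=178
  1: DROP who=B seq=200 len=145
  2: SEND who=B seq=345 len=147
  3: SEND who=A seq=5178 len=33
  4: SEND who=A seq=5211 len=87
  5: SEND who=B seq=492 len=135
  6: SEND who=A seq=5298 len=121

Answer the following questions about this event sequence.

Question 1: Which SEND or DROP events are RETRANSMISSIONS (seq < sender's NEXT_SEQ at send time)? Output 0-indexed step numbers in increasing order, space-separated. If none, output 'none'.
Step 0: SEND seq=5000 -> fresh
Step 1: DROP seq=200 -> fresh
Step 2: SEND seq=345 -> fresh
Step 3: SEND seq=5178 -> fresh
Step 4: SEND seq=5211 -> fresh
Step 5: SEND seq=492 -> fresh
Step 6: SEND seq=5298 -> fresh

Answer: none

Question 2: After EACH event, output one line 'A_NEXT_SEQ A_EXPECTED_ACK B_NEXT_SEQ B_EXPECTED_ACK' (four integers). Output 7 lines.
5178 200 200 5178
5178 200 345 5178
5178 200 492 5178
5211 200 492 5211
5298 200 492 5298
5298 200 627 5298
5419 200 627 5419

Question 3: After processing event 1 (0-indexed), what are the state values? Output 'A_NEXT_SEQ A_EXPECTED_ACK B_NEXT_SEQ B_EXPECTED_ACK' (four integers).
After event 0: A_seq=5178 A_ack=200 B_seq=200 B_ack=5178
After event 1: A_seq=5178 A_ack=200 B_seq=345 B_ack=5178

5178 200 345 5178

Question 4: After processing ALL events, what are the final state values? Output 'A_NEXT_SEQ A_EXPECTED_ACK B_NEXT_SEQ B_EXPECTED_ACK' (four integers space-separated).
Answer: 5419 200 627 5419

Derivation:
After event 0: A_seq=5178 A_ack=200 B_seq=200 B_ack=5178
After event 1: A_seq=5178 A_ack=200 B_seq=345 B_ack=5178
After event 2: A_seq=5178 A_ack=200 B_seq=492 B_ack=5178
After event 3: A_seq=5211 A_ack=200 B_seq=492 B_ack=5211
After event 4: A_seq=5298 A_ack=200 B_seq=492 B_ack=5298
After event 5: A_seq=5298 A_ack=200 B_seq=627 B_ack=5298
After event 6: A_seq=5419 A_ack=200 B_seq=627 B_ack=5419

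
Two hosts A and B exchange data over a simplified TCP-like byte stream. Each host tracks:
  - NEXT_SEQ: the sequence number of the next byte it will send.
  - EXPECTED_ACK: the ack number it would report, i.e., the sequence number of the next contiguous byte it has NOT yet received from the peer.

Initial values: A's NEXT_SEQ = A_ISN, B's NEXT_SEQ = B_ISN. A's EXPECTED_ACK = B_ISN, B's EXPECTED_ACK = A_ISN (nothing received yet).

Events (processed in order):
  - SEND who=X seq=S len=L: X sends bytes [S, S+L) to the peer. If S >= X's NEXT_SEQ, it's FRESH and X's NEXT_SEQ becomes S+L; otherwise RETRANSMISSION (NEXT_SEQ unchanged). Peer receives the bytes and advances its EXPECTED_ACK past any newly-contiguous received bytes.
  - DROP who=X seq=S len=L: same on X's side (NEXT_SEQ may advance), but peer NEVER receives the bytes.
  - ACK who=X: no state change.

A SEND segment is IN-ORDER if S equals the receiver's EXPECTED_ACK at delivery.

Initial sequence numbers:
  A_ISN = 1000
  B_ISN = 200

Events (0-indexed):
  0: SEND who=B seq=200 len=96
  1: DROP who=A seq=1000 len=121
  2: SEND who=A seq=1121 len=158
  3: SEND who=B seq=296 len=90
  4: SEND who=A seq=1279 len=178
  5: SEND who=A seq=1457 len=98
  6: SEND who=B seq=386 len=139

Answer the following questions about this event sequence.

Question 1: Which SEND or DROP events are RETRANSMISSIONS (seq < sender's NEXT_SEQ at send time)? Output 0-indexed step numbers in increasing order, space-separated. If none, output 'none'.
Answer: none

Derivation:
Step 0: SEND seq=200 -> fresh
Step 1: DROP seq=1000 -> fresh
Step 2: SEND seq=1121 -> fresh
Step 3: SEND seq=296 -> fresh
Step 4: SEND seq=1279 -> fresh
Step 5: SEND seq=1457 -> fresh
Step 6: SEND seq=386 -> fresh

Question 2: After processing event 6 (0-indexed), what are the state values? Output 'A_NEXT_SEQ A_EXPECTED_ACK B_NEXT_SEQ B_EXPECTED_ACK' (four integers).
After event 0: A_seq=1000 A_ack=296 B_seq=296 B_ack=1000
After event 1: A_seq=1121 A_ack=296 B_seq=296 B_ack=1000
After event 2: A_seq=1279 A_ack=296 B_seq=296 B_ack=1000
After event 3: A_seq=1279 A_ack=386 B_seq=386 B_ack=1000
After event 4: A_seq=1457 A_ack=386 B_seq=386 B_ack=1000
After event 5: A_seq=1555 A_ack=386 B_seq=386 B_ack=1000
After event 6: A_seq=1555 A_ack=525 B_seq=525 B_ack=1000

1555 525 525 1000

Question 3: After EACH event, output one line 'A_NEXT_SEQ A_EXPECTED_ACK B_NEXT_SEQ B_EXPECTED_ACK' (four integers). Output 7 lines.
1000 296 296 1000
1121 296 296 1000
1279 296 296 1000
1279 386 386 1000
1457 386 386 1000
1555 386 386 1000
1555 525 525 1000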